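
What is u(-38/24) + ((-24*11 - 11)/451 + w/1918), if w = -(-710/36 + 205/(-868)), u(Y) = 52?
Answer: 31576450027/614320056 ≈ 51.401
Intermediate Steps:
w = 155915/7812 (w = -(-710*1/36 + 205*(-1/868)) = -(-355/18 - 205/868) = -1*(-155915/7812) = 155915/7812 ≈ 19.958)
u(-38/24) + ((-24*11 - 11)/451 + w/1918) = 52 + ((-24*11 - 11)/451 + (155915/7812)/1918) = 52 + ((-264 - 11)*(1/451) + (155915/7812)*(1/1918)) = 52 + (-275*1/451 + 155915/14983416) = 52 + (-25/41 + 155915/14983416) = 52 - 368192885/614320056 = 31576450027/614320056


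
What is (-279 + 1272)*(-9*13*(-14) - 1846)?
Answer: -206544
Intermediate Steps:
(-279 + 1272)*(-9*13*(-14) - 1846) = 993*(-117*(-14) - 1846) = 993*(1638 - 1846) = 993*(-208) = -206544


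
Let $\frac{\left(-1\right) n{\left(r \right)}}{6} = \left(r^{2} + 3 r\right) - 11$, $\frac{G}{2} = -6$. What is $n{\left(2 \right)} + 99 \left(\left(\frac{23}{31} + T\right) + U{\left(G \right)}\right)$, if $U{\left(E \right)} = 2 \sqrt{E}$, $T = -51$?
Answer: $- \frac{154056}{31} + 396 i \sqrt{3} \approx -4969.5 + 685.89 i$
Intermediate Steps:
$G = -12$ ($G = 2 \left(-6\right) = -12$)
$n{\left(r \right)} = 66 - 18 r - 6 r^{2}$ ($n{\left(r \right)} = - 6 \left(\left(r^{2} + 3 r\right) - 11\right) = - 6 \left(-11 + r^{2} + 3 r\right) = 66 - 18 r - 6 r^{2}$)
$n{\left(2 \right)} + 99 \left(\left(\frac{23}{31} + T\right) + U{\left(G \right)}\right) = \left(66 - 36 - 6 \cdot 2^{2}\right) + 99 \left(\left(\frac{23}{31} - 51\right) + 2 \sqrt{-12}\right) = \left(66 - 36 - 24\right) + 99 \left(\left(23 \cdot \frac{1}{31} - 51\right) + 2 \cdot 2 i \sqrt{3}\right) = \left(66 - 36 - 24\right) + 99 \left(\left(\frac{23}{31} - 51\right) + 4 i \sqrt{3}\right) = 6 + 99 \left(- \frac{1558}{31} + 4 i \sqrt{3}\right) = 6 - \left(\frac{154242}{31} - 396 i \sqrt{3}\right) = - \frac{154056}{31} + 396 i \sqrt{3}$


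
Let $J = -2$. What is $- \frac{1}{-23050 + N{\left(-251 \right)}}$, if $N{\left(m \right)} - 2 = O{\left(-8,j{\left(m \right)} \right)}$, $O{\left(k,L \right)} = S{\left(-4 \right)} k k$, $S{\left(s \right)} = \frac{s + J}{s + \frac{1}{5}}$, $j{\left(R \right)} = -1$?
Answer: $\frac{19}{435992} \approx 4.3579 \cdot 10^{-5}$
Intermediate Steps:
$S{\left(s \right)} = \frac{-2 + s}{\frac{1}{5} + s}$ ($S{\left(s \right)} = \frac{s - 2}{s + \frac{1}{5}} = \frac{-2 + s}{s + \frac{1}{5}} = \frac{-2 + s}{\frac{1}{5} + s}$)
$O{\left(k,L \right)} = \frac{30 k^{2}}{19}$ ($O{\left(k,L \right)} = \frac{5 \left(-2 - 4\right)}{1 + 5 \left(-4\right)} k k = 5 \frac{1}{1 - 20} \left(-6\right) k k = 5 \frac{1}{-19} \left(-6\right) k k = 5 \left(- \frac{1}{19}\right) \left(-6\right) k k = \frac{30 k}{19} k = \frac{30 k^{2}}{19}$)
$N{\left(m \right)} = \frac{1958}{19}$ ($N{\left(m \right)} = 2 + \frac{30 \left(-8\right)^{2}}{19} = 2 + \frac{30}{19} \cdot 64 = 2 + \frac{1920}{19} = \frac{1958}{19}$)
$- \frac{1}{-23050 + N{\left(-251 \right)}} = - \frac{1}{-23050 + \frac{1958}{19}} = - \frac{1}{- \frac{435992}{19}} = \left(-1\right) \left(- \frac{19}{435992}\right) = \frac{19}{435992}$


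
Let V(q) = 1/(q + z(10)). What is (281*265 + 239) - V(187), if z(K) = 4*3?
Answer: 14866095/199 ≈ 74704.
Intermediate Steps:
z(K) = 12
V(q) = 1/(12 + q) (V(q) = 1/(q + 12) = 1/(12 + q))
(281*265 + 239) - V(187) = (281*265 + 239) - 1/(12 + 187) = (74465 + 239) - 1/199 = 74704 - 1*1/199 = 74704 - 1/199 = 14866095/199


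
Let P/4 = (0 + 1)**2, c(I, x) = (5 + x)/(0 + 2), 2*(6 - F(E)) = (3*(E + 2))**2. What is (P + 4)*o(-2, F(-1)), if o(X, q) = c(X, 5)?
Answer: 40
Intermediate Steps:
F(E) = 6 - (6 + 3*E)**2/2 (F(E) = 6 - 9*(E + 2)**2/2 = 6 - 9*(2 + E)**2/2 = 6 - (6 + 3*E)**2/2)
c(I, x) = 5/2 + x/2 (c(I, x) = (5 + x)/2 = (5 + x)*(1/2) = 5/2 + x/2)
o(X, q) = 5 (o(X, q) = 5/2 + (1/2)*5 = 5/2 + 5/2 = 5)
P = 4 (P = 4*(0 + 1)**2 = 4*1**2 = 4*1 = 4)
(P + 4)*o(-2, F(-1)) = (4 + 4)*5 = 8*5 = 40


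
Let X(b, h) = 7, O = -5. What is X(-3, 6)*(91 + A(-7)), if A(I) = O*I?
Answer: 882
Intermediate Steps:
A(I) = -5*I
X(-3, 6)*(91 + A(-7)) = 7*(91 - 5*(-7)) = 7*(91 + 35) = 7*126 = 882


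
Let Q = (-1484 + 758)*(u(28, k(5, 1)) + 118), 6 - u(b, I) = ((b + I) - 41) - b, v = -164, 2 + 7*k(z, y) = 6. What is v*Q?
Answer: 137042664/7 ≈ 1.9578e+7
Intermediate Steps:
k(z, y) = 4/7 (k(z, y) = -2/7 + (⅐)*6 = -2/7 + 6/7 = 4/7)
u(b, I) = 47 - I (u(b, I) = 6 - (((b + I) - 41) - b) = 6 - (((I + b) - 41) - b) = 6 - ((-41 + I + b) - b) = 6 - (-41 + I) = 6 + (41 - I) = 47 - I)
Q = -835626/7 (Q = (-1484 + 758)*((47 - 1*4/7) + 118) = -726*((47 - 4/7) + 118) = -726*(325/7 + 118) = -726*1151/7 = -835626/7 ≈ -1.1938e+5)
v*Q = -164*(-835626/7) = 137042664/7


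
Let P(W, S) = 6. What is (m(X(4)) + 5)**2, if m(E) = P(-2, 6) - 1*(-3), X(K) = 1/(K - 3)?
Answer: 196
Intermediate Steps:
X(K) = 1/(-3 + K)
m(E) = 9 (m(E) = 6 - 1*(-3) = 6 + 3 = 9)
(m(X(4)) + 5)**2 = (9 + 5)**2 = 14**2 = 196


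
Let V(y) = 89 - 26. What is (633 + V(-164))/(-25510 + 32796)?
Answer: 348/3643 ≈ 0.095526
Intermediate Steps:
V(y) = 63
(633 + V(-164))/(-25510 + 32796) = (633 + 63)/(-25510 + 32796) = 696/7286 = 696*(1/7286) = 348/3643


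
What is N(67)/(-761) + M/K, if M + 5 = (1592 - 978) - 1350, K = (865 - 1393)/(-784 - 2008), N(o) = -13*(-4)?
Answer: -65601627/16742 ≈ -3918.4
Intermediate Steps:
N(o) = 52
K = 66/349 (K = -528/(-2792) = -528*(-1/2792) = 66/349 ≈ 0.18911)
M = -741 (M = -5 + ((1592 - 978) - 1350) = -5 + (614 - 1350) = -5 - 736 = -741)
N(67)/(-761) + M/K = 52/(-761) - 741/66/349 = 52*(-1/761) - 741*349/66 = -52/761 - 86203/22 = -65601627/16742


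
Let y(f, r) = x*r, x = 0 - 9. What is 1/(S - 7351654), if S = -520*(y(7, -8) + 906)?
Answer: -1/7860214 ≈ -1.2722e-7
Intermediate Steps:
x = -9
y(f, r) = -9*r
S = -508560 (S = -520*(-9*(-8) + 906) = -520*(72 + 906) = -520*978 = -508560)
1/(S - 7351654) = 1/(-508560 - 7351654) = 1/(-7860214) = -1/7860214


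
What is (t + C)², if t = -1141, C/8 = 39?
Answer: 687241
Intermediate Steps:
C = 312 (C = 8*39 = 312)
(t + C)² = (-1141 + 312)² = (-829)² = 687241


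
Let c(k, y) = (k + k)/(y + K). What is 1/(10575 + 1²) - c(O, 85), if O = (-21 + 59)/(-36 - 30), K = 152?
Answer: 409709/82714896 ≈ 0.0049533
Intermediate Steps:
O = -19/33 (O = 38/(-66) = 38*(-1/66) = -19/33 ≈ -0.57576)
c(k, y) = 2*k/(152 + y) (c(k, y) = (k + k)/(y + 152) = (2*k)/(152 + y) = 2*k/(152 + y))
1/(10575 + 1²) - c(O, 85) = 1/(10575 + 1²) - 2*(-19)/(33*(152 + 85)) = 1/(10575 + 1) - 2*(-19)/(33*237) = 1/10576 - 2*(-19)/(33*237) = 1/10576 - 1*(-38/7821) = 1/10576 + 38/7821 = 409709/82714896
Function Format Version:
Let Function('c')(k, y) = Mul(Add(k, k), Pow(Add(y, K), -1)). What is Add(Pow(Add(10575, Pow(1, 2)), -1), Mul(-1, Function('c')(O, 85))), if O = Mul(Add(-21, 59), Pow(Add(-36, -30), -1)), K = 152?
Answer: Rational(409709, 82714896) ≈ 0.0049533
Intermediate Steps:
O = Rational(-19, 33) (O = Mul(38, Pow(-66, -1)) = Mul(38, Rational(-1, 66)) = Rational(-19, 33) ≈ -0.57576)
Function('c')(k, y) = Mul(2, k, Pow(Add(152, y), -1)) (Function('c')(k, y) = Mul(Add(k, k), Pow(Add(y, 152), -1)) = Mul(Mul(2, k), Pow(Add(152, y), -1)) = Mul(2, k, Pow(Add(152, y), -1)))
Add(Pow(Add(10575, Pow(1, 2)), -1), Mul(-1, Function('c')(O, 85))) = Add(Pow(Add(10575, Pow(1, 2)), -1), Mul(-1, Mul(2, Rational(-19, 33), Pow(Add(152, 85), -1)))) = Add(Pow(Add(10575, 1), -1), Mul(-1, Mul(2, Rational(-19, 33), Pow(237, -1)))) = Add(Pow(10576, -1), Mul(-1, Mul(2, Rational(-19, 33), Rational(1, 237)))) = Add(Rational(1, 10576), Mul(-1, Rational(-38, 7821))) = Add(Rational(1, 10576), Rational(38, 7821)) = Rational(409709, 82714896)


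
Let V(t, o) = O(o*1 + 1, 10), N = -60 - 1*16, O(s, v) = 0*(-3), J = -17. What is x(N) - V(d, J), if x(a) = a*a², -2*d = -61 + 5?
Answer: -438976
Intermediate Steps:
d = 28 (d = -(-61 + 5)/2 = -½*(-56) = 28)
O(s, v) = 0
N = -76 (N = -60 - 16 = -76)
x(a) = a³
V(t, o) = 0
x(N) - V(d, J) = (-76)³ - 1*0 = -438976 + 0 = -438976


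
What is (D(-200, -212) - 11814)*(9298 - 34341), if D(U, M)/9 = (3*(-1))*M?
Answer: 152511870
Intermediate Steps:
D(U, M) = -27*M (D(U, M) = 9*((3*(-1))*M) = 9*(-3*M) = -27*M)
(D(-200, -212) - 11814)*(9298 - 34341) = (-27*(-212) - 11814)*(9298 - 34341) = (5724 - 11814)*(-25043) = -6090*(-25043) = 152511870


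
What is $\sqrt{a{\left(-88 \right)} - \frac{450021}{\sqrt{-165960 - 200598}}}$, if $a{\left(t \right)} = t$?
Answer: $\frac{\sqrt{-1313788836448 + 18328755302 i \sqrt{366558}}}{122186} \approx 18.173 + 20.451 i$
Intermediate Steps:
$\sqrt{a{\left(-88 \right)} - \frac{450021}{\sqrt{-165960 - 200598}}} = \sqrt{-88 - \frac{450021}{\sqrt{-165960 - 200598}}} = \sqrt{-88 - \frac{450021}{\sqrt{-366558}}} = \sqrt{-88 - \frac{450021}{i \sqrt{366558}}} = \sqrt{-88 - 450021 \left(- \frac{i \sqrt{366558}}{366558}\right)} = \sqrt{-88 + \frac{150007 i \sqrt{366558}}{122186}}$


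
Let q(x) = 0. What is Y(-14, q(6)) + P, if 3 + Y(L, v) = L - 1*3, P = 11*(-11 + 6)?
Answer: -75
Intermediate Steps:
P = -55 (P = 11*(-5) = -55)
Y(L, v) = -6 + L (Y(L, v) = -3 + (L - 1*3) = -3 + (L - 3) = -3 + (-3 + L) = -6 + L)
Y(-14, q(6)) + P = (-6 - 14) - 55 = -20 - 55 = -75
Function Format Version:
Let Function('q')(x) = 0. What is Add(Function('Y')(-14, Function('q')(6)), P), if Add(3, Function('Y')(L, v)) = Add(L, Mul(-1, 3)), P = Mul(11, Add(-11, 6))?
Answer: -75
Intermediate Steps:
P = -55 (P = Mul(11, -5) = -55)
Function('Y')(L, v) = Add(-6, L) (Function('Y')(L, v) = Add(-3, Add(L, Mul(-1, 3))) = Add(-3, Add(L, -3)) = Add(-3, Add(-3, L)) = Add(-6, L))
Add(Function('Y')(-14, Function('q')(6)), P) = Add(Add(-6, -14), -55) = Add(-20, -55) = -75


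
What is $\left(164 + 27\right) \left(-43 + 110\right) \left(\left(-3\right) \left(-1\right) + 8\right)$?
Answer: $140767$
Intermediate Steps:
$\left(164 + 27\right) \left(-43 + 110\right) \left(\left(-3\right) \left(-1\right) + 8\right) = 191 \cdot 67 \left(3 + 8\right) = 12797 \cdot 11 = 140767$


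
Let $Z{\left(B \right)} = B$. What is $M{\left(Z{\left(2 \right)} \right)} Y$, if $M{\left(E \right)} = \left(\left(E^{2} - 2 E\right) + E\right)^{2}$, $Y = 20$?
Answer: $80$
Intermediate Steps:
$M{\left(E \right)} = \left(E^{2} - E\right)^{2}$
$M{\left(Z{\left(2 \right)} \right)} Y = 2^{2} \left(-1 + 2\right)^{2} \cdot 20 = 4 \cdot 1^{2} \cdot 20 = 4 \cdot 1 \cdot 20 = 4 \cdot 20 = 80$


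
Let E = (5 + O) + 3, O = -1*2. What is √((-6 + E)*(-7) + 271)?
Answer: √271 ≈ 16.462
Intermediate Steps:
O = -2
E = 6 (E = (5 - 2) + 3 = 3 + 3 = 6)
√((-6 + E)*(-7) + 271) = √((-6 + 6)*(-7) + 271) = √(0*(-7) + 271) = √(0 + 271) = √271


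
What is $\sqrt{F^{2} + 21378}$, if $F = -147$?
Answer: $\sqrt{42987} \approx 207.33$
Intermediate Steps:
$\sqrt{F^{2} + 21378} = \sqrt{\left(-147\right)^{2} + 21378} = \sqrt{21609 + 21378} = \sqrt{42987}$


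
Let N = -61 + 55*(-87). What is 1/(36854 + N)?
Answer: 1/32008 ≈ 3.1242e-5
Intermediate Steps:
N = -4846 (N = -61 - 4785 = -4846)
1/(36854 + N) = 1/(36854 - 4846) = 1/32008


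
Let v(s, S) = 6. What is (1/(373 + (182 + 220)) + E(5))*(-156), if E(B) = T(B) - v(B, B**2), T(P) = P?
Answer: 120744/775 ≈ 155.80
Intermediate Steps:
E(B) = -6 + B (E(B) = B - 1*6 = B - 6 = -6 + B)
(1/(373 + (182 + 220)) + E(5))*(-156) = (1/(373 + (182 + 220)) + (-6 + 5))*(-156) = (1/(373 + 402) - 1)*(-156) = (1/775 - 1)*(-156) = -774/775*(-156) = 120744/775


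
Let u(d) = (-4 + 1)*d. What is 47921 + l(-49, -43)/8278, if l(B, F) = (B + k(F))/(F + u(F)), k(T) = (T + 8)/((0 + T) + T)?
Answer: 2933919516869/61224088 ≈ 47921.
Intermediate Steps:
u(d) = -3*d
k(T) = (8 + T)/(2*T) (k(T) = (8 + T)/(T + T) = (8 + T)/((2*T)) = (8 + T)*(1/(2*T)) = (8 + T)/(2*T))
l(B, F) = -(B + (8 + F)/(2*F))/(2*F) (l(B, F) = (B + (8 + F)/(2*F))/(F - 3*F) = (B + (8 + F)/(2*F))/((-2*F)) = (B + (8 + F)/(2*F))*(-1/(2*F)) = -(B + (8 + F)/(2*F))/(2*F))
47921 + l(-49, -43)/8278 = 47921 + ((1/4)*(-8 - 1*(-43) - 2*(-49)*(-43))/(-43)**2)/8278 = 47921 + ((1/4)*(1/1849)*(-8 + 43 - 4214))*(1/8278) = 47921 + ((1/4)*(1/1849)*(-4179))*(1/8278) = 47921 - 4179/7396*1/8278 = 47921 - 4179/61224088 = 2933919516869/61224088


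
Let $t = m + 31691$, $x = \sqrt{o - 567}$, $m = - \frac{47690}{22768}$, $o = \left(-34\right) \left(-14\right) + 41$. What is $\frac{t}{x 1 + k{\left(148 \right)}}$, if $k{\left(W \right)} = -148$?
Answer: $- \frac{4449206821}{20827028} - \frac{601244165 i \sqrt{2}}{83308112} \approx -213.63 - 10.207 i$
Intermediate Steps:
$o = 517$ ($o = 476 + 41 = 517$)
$m = - \frac{23845}{11384}$ ($m = \left(-47690\right) \frac{1}{22768} = - \frac{23845}{11384} \approx -2.0946$)
$x = 5 i \sqrt{2}$ ($x = \sqrt{517 - 567} = \sqrt{-50} = 5 i \sqrt{2} \approx 7.0711 i$)
$t = \frac{360746499}{11384}$ ($t = - \frac{23845}{11384} + 31691 = \frac{360746499}{11384} \approx 31689.0$)
$\frac{t}{x 1 + k{\left(148 \right)}} = \frac{360746499}{11384 \left(5 i \sqrt{2} \cdot 1 - 148\right)} = \frac{360746499}{11384 \left(5 i \sqrt{2} - 148\right)} = \frac{360746499}{11384 \left(-148 + 5 i \sqrt{2}\right)}$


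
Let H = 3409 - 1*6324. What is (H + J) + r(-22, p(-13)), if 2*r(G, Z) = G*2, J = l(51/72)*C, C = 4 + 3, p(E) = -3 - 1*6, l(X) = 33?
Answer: -2706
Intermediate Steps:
p(E) = -9 (p(E) = -3 - 6 = -9)
C = 7
H = -2915 (H = 3409 - 6324 = -2915)
J = 231 (J = 33*7 = 231)
r(G, Z) = G (r(G, Z) = (G*2)/2 = (2*G)/2 = G)
(H + J) + r(-22, p(-13)) = (-2915 + 231) - 22 = -2684 - 22 = -2706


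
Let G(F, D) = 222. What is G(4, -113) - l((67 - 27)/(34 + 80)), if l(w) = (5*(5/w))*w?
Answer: 197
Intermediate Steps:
l(w) = 25 (l(w) = (25/w)*w = 25)
G(4, -113) - l((67 - 27)/(34 + 80)) = 222 - 1*25 = 222 - 25 = 197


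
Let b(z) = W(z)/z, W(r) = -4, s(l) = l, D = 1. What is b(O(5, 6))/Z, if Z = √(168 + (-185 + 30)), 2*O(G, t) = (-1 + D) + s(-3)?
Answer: 8*√13/39 ≈ 0.73960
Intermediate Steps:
O(G, t) = -3/2 (O(G, t) = ((-1 + 1) - 3)/2 = (0 - 3)/2 = (½)*(-3) = -3/2)
b(z) = -4/z
Z = √13 (Z = √(168 - 155) = √13 ≈ 3.6056)
b(O(5, 6))/Z = (-4/(-3/2))/(√13) = (-4*(-⅔))*(√13/13) = 8*(√13/13)/3 = 8*√13/39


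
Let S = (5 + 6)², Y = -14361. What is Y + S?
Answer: -14240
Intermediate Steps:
S = 121 (S = 11² = 121)
Y + S = -14361 + 121 = -14240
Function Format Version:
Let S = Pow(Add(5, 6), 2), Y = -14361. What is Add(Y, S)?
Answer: -14240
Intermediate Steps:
S = 121 (S = Pow(11, 2) = 121)
Add(Y, S) = Add(-14361, 121) = -14240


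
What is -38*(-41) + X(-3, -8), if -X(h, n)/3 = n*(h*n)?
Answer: 2134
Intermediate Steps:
X(h, n) = -3*h*n² (X(h, n) = -3*n*h*n = -3*h*n²)
-38*(-41) + X(-3, -8) = -38*(-41) - 3*(-3)*(-8)² = 1558 - 3*(-3)*64 = 1558 + 576 = 2134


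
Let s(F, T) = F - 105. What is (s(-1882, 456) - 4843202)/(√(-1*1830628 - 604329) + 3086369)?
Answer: -14954041128741/9525676039118 + 33916323*I*√49693/9525676039118 ≈ -1.5699 + 0.00079371*I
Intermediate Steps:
s(F, T) = -105 + F
(s(-1882, 456) - 4843202)/(√(-1*1830628 - 604329) + 3086369) = ((-105 - 1882) - 4843202)/(√(-1*1830628 - 604329) + 3086369) = (-1987 - 4843202)/(√(-1830628 - 604329) + 3086369) = -4845189/(√(-2434957) + 3086369) = -4845189/(7*I*√49693 + 3086369) = -4845189/(3086369 + 7*I*√49693)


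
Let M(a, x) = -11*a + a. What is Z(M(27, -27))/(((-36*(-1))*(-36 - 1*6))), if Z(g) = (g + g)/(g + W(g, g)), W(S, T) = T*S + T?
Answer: 1/202608 ≈ 4.9356e-6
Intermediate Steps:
W(S, T) = T + S*T (W(S, T) = S*T + T = T + S*T)
M(a, x) = -10*a
Z(g) = 2*g/(g + g*(1 + g)) (Z(g) = (g + g)/(g + g*(1 + g)) = (2*g)/(g + g*(1 + g)) = 2*g/(g + g*(1 + g)))
Z(M(27, -27))/(((-36*(-1))*(-36 - 1*6))) = (2/(2 - 10*27))/(((-36*(-1))*(-36 - 1*6))) = (2/(2 - 270))/((36*(-36 - 6))) = (2/(-268))/((36*(-42))) = (2*(-1/268))/(-1512) = -1/134*(-1/1512) = 1/202608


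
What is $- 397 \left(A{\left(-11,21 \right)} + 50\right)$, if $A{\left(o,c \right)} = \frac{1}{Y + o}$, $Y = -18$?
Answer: $- \frac{575253}{29} \approx -19836.0$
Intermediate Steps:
$A{\left(o,c \right)} = \frac{1}{-18 + o}$
$- 397 \left(A{\left(-11,21 \right)} + 50\right) = - 397 \left(\frac{1}{-18 - 11} + 50\right) = - 397 \left(\frac{1}{-29} + 50\right) = - 397 \left(- \frac{1}{29} + 50\right) = \left(-397\right) \frac{1449}{29} = - \frac{575253}{29}$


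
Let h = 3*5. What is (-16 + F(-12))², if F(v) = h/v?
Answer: 4761/16 ≈ 297.56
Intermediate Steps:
h = 15
F(v) = 15/v
(-16 + F(-12))² = (-16 + 15/(-12))² = (-16 + 15*(-1/12))² = (-16 - 5/4)² = (-69/4)² = 4761/16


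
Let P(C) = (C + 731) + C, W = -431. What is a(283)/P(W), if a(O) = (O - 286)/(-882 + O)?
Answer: -3/78469 ≈ -3.8232e-5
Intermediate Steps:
a(O) = (-286 + O)/(-882 + O)
P(C) = 731 + 2*C (P(C) = (731 + C) + C = 731 + 2*C)
a(283)/P(W) = ((-286 + 283)/(-882 + 283))/(731 + 2*(-431)) = (-3/(-599))/(731 - 862) = -1/599*(-3)/(-131) = (3/599)*(-1/131) = -3/78469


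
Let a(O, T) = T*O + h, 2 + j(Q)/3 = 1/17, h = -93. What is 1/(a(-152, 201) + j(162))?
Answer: -17/521064 ≈ -3.2626e-5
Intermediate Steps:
j(Q) = -99/17 (j(Q) = -6 + 3/17 = -99/17)
a(O, T) = -93 + O*T (a(O, T) = T*O - 93 = O*T - 93 = -93 + O*T)
1/(a(-152, 201) + j(162)) = 1/((-93 - 152*201) - 99/17) = 1/((-93 - 30552) - 99/17) = 1/(-30645 - 99/17) = 1/(-521064/17) = -17/521064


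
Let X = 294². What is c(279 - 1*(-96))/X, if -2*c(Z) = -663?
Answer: 221/57624 ≈ 0.0038352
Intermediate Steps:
c(Z) = 663/2 (c(Z) = -½*(-663) = 663/2)
X = 86436
c(279 - 1*(-96))/X = (663/2)/86436 = (663/2)*(1/86436) = 221/57624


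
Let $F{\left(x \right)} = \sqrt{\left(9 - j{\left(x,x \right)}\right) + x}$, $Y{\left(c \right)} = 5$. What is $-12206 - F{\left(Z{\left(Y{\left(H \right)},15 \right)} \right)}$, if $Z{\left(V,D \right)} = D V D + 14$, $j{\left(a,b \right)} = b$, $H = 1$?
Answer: $-12209$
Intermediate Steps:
$Z{\left(V,D \right)} = 14 + V D^{2}$ ($Z{\left(V,D \right)} = V D^{2} + 14 = 14 + V D^{2}$)
$F{\left(x \right)} = 3$ ($F{\left(x \right)} = \sqrt{\left(9 - x\right) + x} = \sqrt{9} = 3$)
$-12206 - F{\left(Z{\left(Y{\left(H \right)},15 \right)} \right)} = -12206 - 3 = -12209$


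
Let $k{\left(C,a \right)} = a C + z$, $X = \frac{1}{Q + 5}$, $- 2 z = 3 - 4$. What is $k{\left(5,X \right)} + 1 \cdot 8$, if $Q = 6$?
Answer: $\frac{197}{22} \approx 8.9545$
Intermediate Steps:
$z = \frac{1}{2}$ ($z = - \frac{3 - 4}{2} = \left(- \frac{1}{2}\right) \left(-1\right) = \frac{1}{2} \approx 0.5$)
$X = \frac{1}{11}$ ($X = \frac{1}{6 + 5} = \frac{1}{11} \approx 0.090909$)
$k{\left(C,a \right)} = \frac{1}{2} + C a$ ($k{\left(C,a \right)} = a C + \frac{1}{2} = C a + \frac{1}{2} = \frac{1}{2} + C a$)
$k{\left(5,X \right)} + 1 \cdot 8 = \left(\frac{1}{2} + 5 \cdot \frac{1}{11}\right) + 1 \cdot 8 = \left(\frac{1}{2} + \frac{5}{11}\right) + 8 = \frac{21}{22} + 8 = \frac{197}{22}$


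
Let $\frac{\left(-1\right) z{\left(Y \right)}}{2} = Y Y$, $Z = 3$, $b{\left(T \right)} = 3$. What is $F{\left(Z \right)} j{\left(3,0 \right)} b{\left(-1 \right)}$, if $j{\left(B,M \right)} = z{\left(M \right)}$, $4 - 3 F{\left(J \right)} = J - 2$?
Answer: $0$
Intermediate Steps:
$F{\left(J \right)} = 2 - \frac{J}{3}$ ($F{\left(J \right)} = \frac{4}{3} - \frac{J - 2}{3} = \frac{4}{3} - \frac{-2 + J}{3} = \frac{4}{3} - \left(- \frac{2}{3} + \frac{J}{3}\right) = 2 - \frac{J}{3}$)
$z{\left(Y \right)} = - 2 Y^{2}$ ($z{\left(Y \right)} = - 2 Y Y = - 2 Y^{2}$)
$j{\left(B,M \right)} = - 2 M^{2}$
$F{\left(Z \right)} j{\left(3,0 \right)} b{\left(-1 \right)} = \left(2 - 1\right) \left(- 2 \cdot 0^{2}\right) 3 = \left(2 - 1\right) \left(\left(-2\right) 0\right) 3 = 1 \cdot 0 \cdot 3 = 0 \cdot 3 = 0$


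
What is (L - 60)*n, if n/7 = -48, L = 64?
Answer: -1344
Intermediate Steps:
n = -336 (n = 7*(-48) = -336)
(L - 60)*n = (64 - 60)*(-336) = 4*(-336) = -1344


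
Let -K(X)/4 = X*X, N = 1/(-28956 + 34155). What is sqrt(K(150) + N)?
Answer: I*sqrt(2432664084801)/5199 ≈ 300.0*I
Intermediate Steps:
N = 1/5199 ≈ 0.00019234
K(X) = -4*X**2 (K(X) = -4*X*X = -4*X**2)
sqrt(K(150) + N) = sqrt(-4*150**2 + 1/5199) = sqrt(-4*22500 + 1/5199) = sqrt(-90000 + 1/5199) = sqrt(-467909999/5199) = I*sqrt(2432664084801)/5199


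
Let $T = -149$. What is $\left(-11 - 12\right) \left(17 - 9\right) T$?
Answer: $27416$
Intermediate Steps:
$\left(-11 - 12\right) \left(17 - 9\right) T = \left(-11 - 12\right) \left(17 - 9\right) \left(-149\right) = \left(-23\right) 8 \left(-149\right) = \left(-184\right) \left(-149\right) = 27416$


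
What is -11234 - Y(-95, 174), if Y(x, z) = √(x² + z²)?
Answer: -11234 - √39301 ≈ -11432.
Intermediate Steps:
-11234 - Y(-95, 174) = -11234 - √((-95)² + 174²) = -11234 - √(9025 + 30276) = -11234 - √39301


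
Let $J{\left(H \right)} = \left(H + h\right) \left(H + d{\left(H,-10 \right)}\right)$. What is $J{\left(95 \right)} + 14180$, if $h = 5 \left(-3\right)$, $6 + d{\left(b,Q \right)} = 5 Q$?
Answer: $17300$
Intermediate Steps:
$d{\left(b,Q \right)} = -6 + 5 Q$
$h = -15$
$J{\left(H \right)} = \left(-56 + H\right) \left(-15 + H\right)$ ($J{\left(H \right)} = \left(H - 15\right) \left(H + \left(-6 + 5 \left(-10\right)\right)\right) = \left(-15 + H\right) \left(H - 56\right) = \left(-15 + H\right) \left(-56 + H\right) = \left(-56 + H\right) \left(-15 + H\right)$)
$J{\left(95 \right)} + 14180 = \left(840 + 95^{2} - 6745\right) + 14180 = \left(840 + 9025 - 6745\right) + 14180 = 3120 + 14180 = 17300$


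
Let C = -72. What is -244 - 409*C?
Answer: 29204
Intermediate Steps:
-244 - 409*C = -244 - 409*(-72) = -244 + 29448 = 29204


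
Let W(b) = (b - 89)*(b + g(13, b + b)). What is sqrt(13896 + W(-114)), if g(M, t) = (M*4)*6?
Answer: 3*I*sqrt(2922) ≈ 162.17*I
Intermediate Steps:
g(M, t) = 24*M (g(M, t) = (4*M)*6 = 24*M)
W(b) = (-89 + b)*(312 + b) (W(b) = (b - 89)*(b + 24*13) = (-89 + b)*(b + 312) = (-89 + b)*(312 + b))
sqrt(13896 + W(-114)) = sqrt(13896 + (-27768 + (-114)**2 + 223*(-114))) = sqrt(13896 + (-27768 + 12996 - 25422)) = sqrt(13896 - 40194) = sqrt(-26298) = 3*I*sqrt(2922)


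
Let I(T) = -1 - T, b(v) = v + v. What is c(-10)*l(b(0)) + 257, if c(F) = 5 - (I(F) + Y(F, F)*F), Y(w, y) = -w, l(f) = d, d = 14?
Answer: 1601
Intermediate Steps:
b(v) = 2*v
l(f) = 14
c(F) = 6 + F + F**2 (c(F) = 5 - ((-1 - F) + (-F)*F) = 5 - ((-1 - F) - F**2) = 5 - (-1 - F - F**2) = 5 + (1 + F + F**2) = 6 + F + F**2)
c(-10)*l(b(0)) + 257 = (6 - 10 + (-10)**2)*14 + 257 = (6 - 10 + 100)*14 + 257 = 96*14 + 257 = 1344 + 257 = 1601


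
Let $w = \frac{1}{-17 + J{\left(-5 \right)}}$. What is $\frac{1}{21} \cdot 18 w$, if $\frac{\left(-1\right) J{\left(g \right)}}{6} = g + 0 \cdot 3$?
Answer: $\frac{6}{91} \approx 0.065934$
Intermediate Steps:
$J{\left(g \right)} = - 6 g$ ($J{\left(g \right)} = - 6 \left(g + 0 \cdot 3\right) = - 6 \left(g + 0\right) = - 6 g$)
$w = \frac{1}{13}$ ($w = \frac{1}{-17 - -30} = \frac{1}{-17 + 30} = \frac{1}{13} \approx 0.076923$)
$\frac{1}{21} \cdot 18 w = \frac{1}{21} \cdot 18 \cdot \frac{1}{13} = \frac{6}{7} \cdot \frac{1}{13} = \frac{6}{91}$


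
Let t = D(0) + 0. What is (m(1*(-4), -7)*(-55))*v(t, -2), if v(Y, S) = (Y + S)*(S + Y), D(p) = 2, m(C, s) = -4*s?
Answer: 0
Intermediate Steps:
t = 2 (t = 2 + 0 = 2)
v(Y, S) = (S + Y)² (v(Y, S) = (S + Y)*(S + Y) = (S + Y)²)
(m(1*(-4), -7)*(-55))*v(t, -2) = (-4*(-7)*(-55))*(-2 + 2)² = (28*(-55))*0² = -1540*0 = 0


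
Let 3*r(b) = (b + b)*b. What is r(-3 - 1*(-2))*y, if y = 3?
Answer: 2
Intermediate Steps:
r(b) = 2*b²/3 (r(b) = ((b + b)*b)/3 = ((2*b)*b)/3 = (2*b²)/3 = 2*b²/3)
r(-3 - 1*(-2))*y = (2*(-3 - 1*(-2))²/3)*3 = (2*(-3 + 2)²/3)*3 = ((⅔)*(-1)²)*3 = ((⅔)*1)*3 = (⅔)*3 = 2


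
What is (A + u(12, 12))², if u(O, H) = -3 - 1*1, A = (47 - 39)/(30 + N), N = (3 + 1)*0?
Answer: 3136/225 ≈ 13.938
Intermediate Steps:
N = 0 (N = 4*0 = 0)
A = 4/15 (A = (47 - 39)/(30 + 0) = 8/30 = 8*(1/30) = 4/15 ≈ 0.26667)
u(O, H) = -4 (u(O, H) = -3 - 1 = -4)
(A + u(12, 12))² = (4/15 - 4)² = (-56/15)² = 3136/225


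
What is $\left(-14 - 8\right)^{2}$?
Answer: $484$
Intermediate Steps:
$\left(-14 - 8\right)^{2} = \left(-22\right)^{2} = 484$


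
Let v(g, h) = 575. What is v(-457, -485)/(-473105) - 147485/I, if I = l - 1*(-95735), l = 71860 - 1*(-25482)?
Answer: -13977382040/18269138817 ≈ -0.76508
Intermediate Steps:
l = 97342 (l = 71860 + 25482 = 97342)
I = 193077 (I = 97342 - 1*(-95735) = 97342 + 95735 = 193077)
v(-457, -485)/(-473105) - 147485/I = 575/(-473105) - 147485/193077 = 575*(-1/473105) - 147485*1/193077 = -115/94621 - 147485/193077 = -13977382040/18269138817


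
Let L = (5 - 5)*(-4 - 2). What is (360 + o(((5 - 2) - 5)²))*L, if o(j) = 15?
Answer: 0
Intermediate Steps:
L = 0 (L = 0*(-6) = 0)
(360 + o(((5 - 2) - 5)²))*L = (360 + 15)*0 = 375*0 = 0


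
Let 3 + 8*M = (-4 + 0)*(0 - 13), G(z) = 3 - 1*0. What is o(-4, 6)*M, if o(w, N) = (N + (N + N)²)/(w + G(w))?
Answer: -3675/4 ≈ -918.75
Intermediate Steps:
G(z) = 3 (G(z) = 3 + 0 = 3)
o(w, N) = (N + 4*N²)/(3 + w) (o(w, N) = (N + (N + N)²)/(w + 3) = (N + (2*N)²)/(3 + w) = (N + 4*N²)/(3 + w))
M = 49/8 (M = -3/8 + ((-4 + 0)*(0 - 13))/8 = -3/8 + (-4*(-13))/8 = -3/8 + (⅛)*52 = -3/8 + 13/2 = 49/8 ≈ 6.1250)
o(-4, 6)*M = (6*(1 + 4*6)/(3 - 4))*(49/8) = (6*(1 + 24)/(-1))*(49/8) = (6*(-1)*25)*(49/8) = -150*49/8 = -3675/4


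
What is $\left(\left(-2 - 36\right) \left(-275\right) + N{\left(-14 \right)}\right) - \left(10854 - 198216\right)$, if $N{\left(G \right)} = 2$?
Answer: $197814$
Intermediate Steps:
$\left(\left(-2 - 36\right) \left(-275\right) + N{\left(-14 \right)}\right) - \left(10854 - 198216\right) = \left(\left(-2 - 36\right) \left(-275\right) + 2\right) - \left(10854 - 198216\right) = \left(\left(-2 - 36\right) \left(-275\right) + 2\right) - -187362 = \left(\left(-38\right) \left(-275\right) + 2\right) + 187362 = \left(10450 + 2\right) + 187362 = 10452 + 187362 = 197814$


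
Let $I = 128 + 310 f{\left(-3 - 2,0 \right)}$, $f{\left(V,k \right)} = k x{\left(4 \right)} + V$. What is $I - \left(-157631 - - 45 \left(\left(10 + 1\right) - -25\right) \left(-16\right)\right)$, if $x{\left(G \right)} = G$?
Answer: $182129$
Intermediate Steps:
$f{\left(V,k \right)} = V + 4 k$ ($f{\left(V,k \right)} = k 4 + V = 4 k + V = V + 4 k$)
$I = -1422$ ($I = 128 + 310 \left(\left(-3 - 2\right) + 4 \cdot 0\right) = 128 + 310 \left(\left(-3 - 2\right) + 0\right) = 128 + 310 \left(-5 + 0\right) = 128 + 310 \left(-5\right) = 128 - 1550 = -1422$)
$I - \left(-157631 - - 45 \left(\left(10 + 1\right) - -25\right) \left(-16\right)\right) = -1422 - \left(-157631 - - 45 \left(\left(10 + 1\right) - -25\right) \left(-16\right)\right) = -1422 - \left(-157631 - - 45 \left(11 + 25\right) \left(-16\right)\right) = -1422 - \left(-157631 - \left(-45\right) 36 \left(-16\right)\right) = -1422 - \left(-157631 - \left(-1620\right) \left(-16\right)\right) = -1422 - \left(-157631 - 25920\right) = -1422 - -183551 = -1422 + 183551 = 182129$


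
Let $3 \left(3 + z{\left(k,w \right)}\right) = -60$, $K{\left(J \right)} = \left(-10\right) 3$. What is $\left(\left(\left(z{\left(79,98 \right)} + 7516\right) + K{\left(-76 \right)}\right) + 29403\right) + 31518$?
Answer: $68384$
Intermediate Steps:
$K{\left(J \right)} = -30$
$z{\left(k,w \right)} = -23$ ($z{\left(k,w \right)} = -3 + \frac{1}{3} \left(-60\right) = -3 - 20 = -23$)
$\left(\left(\left(z{\left(79,98 \right)} + 7516\right) + K{\left(-76 \right)}\right) + 29403\right) + 31518 = \left(\left(\left(-23 + 7516\right) - 30\right) + 29403\right) + 31518 = \left(\left(7493 - 30\right) + 29403\right) + 31518 = \left(7463 + 29403\right) + 31518 = 36866 + 31518 = 68384$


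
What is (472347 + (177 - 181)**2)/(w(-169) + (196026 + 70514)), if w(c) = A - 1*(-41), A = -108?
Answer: 472363/266473 ≈ 1.7726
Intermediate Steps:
w(c) = -67 (w(c) = -108 - 1*(-41) = -108 + 41 = -67)
(472347 + (177 - 181)**2)/(w(-169) + (196026 + 70514)) = (472347 + (177 - 181)**2)/(-67 + (196026 + 70514)) = (472347 + (-4)**2)/(-67 + 266540) = (472347 + 16)/266473 = 472363*(1/266473) = 472363/266473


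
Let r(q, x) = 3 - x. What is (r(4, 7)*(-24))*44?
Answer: 4224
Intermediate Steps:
(r(4, 7)*(-24))*44 = ((3 - 1*7)*(-24))*44 = ((3 - 7)*(-24))*44 = -4*(-24)*44 = 96*44 = 4224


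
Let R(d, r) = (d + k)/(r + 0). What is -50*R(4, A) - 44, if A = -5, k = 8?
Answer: 76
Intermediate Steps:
R(d, r) = (8 + d)/r (R(d, r) = (d + 8)/(r + 0) = (8 + d)/r)
-50*R(4, A) - 44 = -50*(8 + 4)/(-5) - 44 = -(-10)*12 - 44 = -50*(-12/5) - 44 = 120 - 44 = 76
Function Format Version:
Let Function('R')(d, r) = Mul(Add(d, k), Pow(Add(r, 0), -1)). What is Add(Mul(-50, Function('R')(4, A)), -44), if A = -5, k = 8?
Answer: 76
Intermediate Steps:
Function('R')(d, r) = Mul(Pow(r, -1), Add(8, d)) (Function('R')(d, r) = Mul(Add(d, 8), Pow(Add(r, 0), -1)) = Mul(Add(8, d), Pow(r, -1)) = Mul(Pow(r, -1), Add(8, d)))
Add(Mul(-50, Function('R')(4, A)), -44) = Add(Mul(-50, Mul(Pow(-5, -1), Add(8, 4))), -44) = Add(Mul(-50, Mul(Rational(-1, 5), 12)), -44) = Add(Mul(-50, Rational(-12, 5)), -44) = Add(120, -44) = 76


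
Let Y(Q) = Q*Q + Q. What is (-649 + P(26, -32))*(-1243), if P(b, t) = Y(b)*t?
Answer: 28729459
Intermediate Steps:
Y(Q) = Q + Q² (Y(Q) = Q² + Q = Q + Q²)
P(b, t) = b*t*(1 + b) (P(b, t) = (b*(1 + b))*t = b*t*(1 + b))
(-649 + P(26, -32))*(-1243) = (-649 + 26*(-32)*(1 + 26))*(-1243) = (-649 + 26*(-32)*27)*(-1243) = (-649 - 22464)*(-1243) = -23113*(-1243) = 28729459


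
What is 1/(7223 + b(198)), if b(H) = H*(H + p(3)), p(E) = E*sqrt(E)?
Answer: 46427/2154407821 - 594*sqrt(3)/2154407821 ≈ 2.1072e-5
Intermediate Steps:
p(E) = E**(3/2)
b(H) = H*(H + 3*sqrt(3)) (b(H) = H*(H + 3**(3/2)) = H*(H + 3*sqrt(3)))
1/(7223 + b(198)) = 1/(7223 + 198*(198 + 3*sqrt(3))) = 1/(7223 + (39204 + 594*sqrt(3))) = 1/(46427 + 594*sqrt(3))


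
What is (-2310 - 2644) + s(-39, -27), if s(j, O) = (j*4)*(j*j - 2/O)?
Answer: -2180174/9 ≈ -2.4224e+5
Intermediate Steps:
s(j, O) = 4*j*(j² - 2/O) (s(j, O) = (4*j)*(j² - 2/O) = 4*j*(j² - 2/O))
(-2310 - 2644) + s(-39, -27) = (-2310 - 2644) + (4*(-39)³ - 8*(-39)/(-27)) = -4954 + (4*(-59319) - 8*(-39)*(-1/27)) = -4954 + (-237276 - 104/9) = -4954 - 2135588/9 = -2180174/9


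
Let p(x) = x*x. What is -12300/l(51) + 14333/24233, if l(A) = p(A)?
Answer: -7902599/1910001 ≈ -4.1375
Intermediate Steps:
p(x) = x**2
l(A) = A**2
-12300/l(51) + 14333/24233 = -12300/(51**2) + 14333/24233 = -12300/2601 + 14333*(1/24233) = -12300*1/2601 + 1303/2203 = -4100/867 + 1303/2203 = -7902599/1910001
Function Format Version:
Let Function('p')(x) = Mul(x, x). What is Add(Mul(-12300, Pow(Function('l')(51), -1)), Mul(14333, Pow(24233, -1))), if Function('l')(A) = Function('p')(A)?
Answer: Rational(-7902599, 1910001) ≈ -4.1375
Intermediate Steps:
Function('p')(x) = Pow(x, 2)
Function('l')(A) = Pow(A, 2)
Add(Mul(-12300, Pow(Function('l')(51), -1)), Mul(14333, Pow(24233, -1))) = Add(Mul(-12300, Pow(Pow(51, 2), -1)), Mul(14333, Pow(24233, -1))) = Add(Mul(-12300, Pow(2601, -1)), Mul(14333, Rational(1, 24233))) = Add(Mul(-12300, Rational(1, 2601)), Rational(1303, 2203)) = Add(Rational(-4100, 867), Rational(1303, 2203)) = Rational(-7902599, 1910001)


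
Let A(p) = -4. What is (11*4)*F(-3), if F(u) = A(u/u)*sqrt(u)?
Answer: -176*I*sqrt(3) ≈ -304.84*I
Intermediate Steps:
F(u) = -4*sqrt(u)
(11*4)*F(-3) = (11*4)*(-4*I*sqrt(3)) = 44*(-4*I*sqrt(3)) = -176*I*sqrt(3)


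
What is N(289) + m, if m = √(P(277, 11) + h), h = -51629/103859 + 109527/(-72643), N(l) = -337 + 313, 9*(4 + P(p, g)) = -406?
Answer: -24 + I*√26186343264482494344118/22633888011 ≈ -24.0 + 7.1495*I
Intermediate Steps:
P(p, g) = -442/9 (P(p, g) = -4 + (⅑)*(-406) = -4 - 406/9 = -442/9)
N(l) = -24
h = -15125850140/7544629337 (h = -51629*1/103859 + 109527*(-1/72643) = -51629/103859 - 109527/72643 = -15125850140/7544629337 ≈ -2.0048)
m = I*√26186343264482494344118/22633888011 (m = √(-442/9 - 15125850140/7544629337) = √(-3470858818214/67901664033) = I*√26186343264482494344118/22633888011 ≈ 7.1495*I)
N(289) + m = -24 + I*√26186343264482494344118/22633888011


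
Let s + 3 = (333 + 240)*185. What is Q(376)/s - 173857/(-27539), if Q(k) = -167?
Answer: 18424590701/2919189078 ≈ 6.3115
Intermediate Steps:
s = 106002 (s = -3 + (333 + 240)*185 = -3 + 573*185 = -3 + 106005 = 106002)
Q(376)/s - 173857/(-27539) = -167/106002 - 173857/(-27539) = -167*1/106002 - 173857*(-1/27539) = -167/106002 + 173857/27539 = 18424590701/2919189078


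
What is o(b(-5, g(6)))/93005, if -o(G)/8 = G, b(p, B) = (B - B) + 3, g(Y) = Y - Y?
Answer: -24/93005 ≈ -0.00025805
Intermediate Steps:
g(Y) = 0
b(p, B) = 3 (b(p, B) = 0 + 3 = 3)
o(G) = -8*G
o(b(-5, g(6)))/93005 = -8*3/93005 = -24*1/93005 = -24/93005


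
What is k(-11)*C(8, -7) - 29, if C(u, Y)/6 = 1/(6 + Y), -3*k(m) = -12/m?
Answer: -295/11 ≈ -26.818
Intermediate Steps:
k(m) = 4/m (k(m) = -(-4)/m = 4/m)
C(u, Y) = 6/(6 + Y)
k(-11)*C(8, -7) - 29 = (4/(-11))*(6/(6 - 7)) - 29 = (4*(-1/11))*(6/(-1)) - 29 = -24*(-1)/11 - 29 = -4/11*(-6) - 29 = 24/11 - 29 = -295/11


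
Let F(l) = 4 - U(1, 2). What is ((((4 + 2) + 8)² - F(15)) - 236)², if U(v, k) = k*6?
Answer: 1024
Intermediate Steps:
U(v, k) = 6*k
F(l) = -8 (F(l) = 4 - 6*2 = 4 - 1*12 = 4 - 12 = -8)
((((4 + 2) + 8)² - F(15)) - 236)² = ((((4 + 2) + 8)² - 1*(-8)) - 236)² = (((6 + 8)² + 8) - 236)² = ((14² + 8) - 236)² = ((196 + 8) - 236)² = (204 - 236)² = (-32)² = 1024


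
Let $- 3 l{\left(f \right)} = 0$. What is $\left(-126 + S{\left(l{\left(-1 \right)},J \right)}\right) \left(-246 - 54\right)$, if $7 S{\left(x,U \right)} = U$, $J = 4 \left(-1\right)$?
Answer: $\frac{265800}{7} \approx 37971.0$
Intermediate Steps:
$l{\left(f \right)} = 0$ ($l{\left(f \right)} = \left(- \frac{1}{3}\right) 0 = 0$)
$J = -4$
$S{\left(x,U \right)} = \frac{U}{7}$
$\left(-126 + S{\left(l{\left(-1 \right)},J \right)}\right) \left(-246 - 54\right) = \left(-126 + \frac{1}{7} \left(-4\right)\right) \left(-246 - 54\right) = \left(-126 - \frac{4}{7}\right) \left(-300\right) = \left(- \frac{886}{7}\right) \left(-300\right) = \frac{265800}{7}$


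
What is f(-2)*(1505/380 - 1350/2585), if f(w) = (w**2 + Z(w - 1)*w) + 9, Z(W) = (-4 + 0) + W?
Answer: 3647619/39292 ≈ 92.834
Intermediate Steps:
Z(W) = -4 + W
f(w) = 9 + w**2 + w*(-5 + w) (f(w) = (w**2 + (-4 + (w - 1))*w) + 9 = (w**2 + (-4 + (-1 + w))*w) + 9 = (w**2 + (-5 + w)*w) + 9 = (w**2 + w*(-5 + w)) + 9 = 9 + w**2 + w*(-5 + w))
f(-2)*(1505/380 - 1350/2585) = (9 + (-2)**2 - 2*(-5 - 2))*(1505/380 - 1350/2585) = (9 + 4 - 2*(-7))*(1505*(1/380) - 1350*1/2585) = (9 + 4 + 14)*(301/76 - 270/517) = 27*(135097/39292) = 3647619/39292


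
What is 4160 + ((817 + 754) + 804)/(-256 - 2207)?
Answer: 10243705/2463 ≈ 4159.0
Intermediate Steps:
4160 + ((817 + 754) + 804)/(-256 - 2207) = 4160 + (1571 + 804)/(-2463) = 4160 + 2375*(-1/2463) = 4160 - 2375/2463 = 10243705/2463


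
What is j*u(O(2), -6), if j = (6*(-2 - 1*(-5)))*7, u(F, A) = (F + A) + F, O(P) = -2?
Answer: -1260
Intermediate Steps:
u(F, A) = A + 2*F (u(F, A) = (A + F) + F = A + 2*F)
j = 126 (j = (6*(-2 + 5))*7 = (6*3)*7 = 18*7 = 126)
j*u(O(2), -6) = 126*(-6 + 2*(-2)) = 126*(-6 - 4) = 126*(-10) = -1260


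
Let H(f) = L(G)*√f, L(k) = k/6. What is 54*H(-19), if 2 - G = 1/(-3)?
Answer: 21*I*√19 ≈ 91.537*I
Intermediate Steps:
G = 7/3 (G = 2 - 1/(-3) = 2 - 1*(-⅓) = 2 + ⅓ = 7/3 ≈ 2.3333)
L(k) = k/6 (L(k) = k*(⅙) = k/6)
H(f) = 7*√f/18 (H(f) = ((⅙)*(7/3))*√f = 7*√f/18)
54*H(-19) = 54*(7*√(-19)/18) = 54*(7*(I*√19)/18) = 54*(7*I*√19/18) = 21*I*√19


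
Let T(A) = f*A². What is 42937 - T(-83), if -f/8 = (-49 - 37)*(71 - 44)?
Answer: -127927127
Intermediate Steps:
f = 18576 (f = -8*(-49 - 37)*(71 - 44) = -(-688)*27 = -8*(-2322) = 18576)
T(A) = 18576*A²
42937 - T(-83) = 42937 - 18576*(-83)² = 42937 - 18576*6889 = 42937 - 1*127970064 = 42937 - 127970064 = -127927127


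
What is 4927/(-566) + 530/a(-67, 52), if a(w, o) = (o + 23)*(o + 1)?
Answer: -72773/8490 ≈ -8.5716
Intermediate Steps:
a(w, o) = (1 + o)*(23 + o) (a(w, o) = (23 + o)*(1 + o) = (1 + o)*(23 + o))
4927/(-566) + 530/a(-67, 52) = 4927/(-566) + 530/(23 + 52² + 24*52) = 4927*(-1/566) + 530/(23 + 2704 + 1248) = -4927/566 + 530/3975 = -4927/566 + 530*(1/3975) = -4927/566 + 2/15 = -72773/8490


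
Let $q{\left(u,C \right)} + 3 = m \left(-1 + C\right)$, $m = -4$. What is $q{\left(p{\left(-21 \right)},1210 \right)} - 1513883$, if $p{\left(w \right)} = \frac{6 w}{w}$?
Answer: $-1518722$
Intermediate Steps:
$p{\left(w \right)} = 6$
$q{\left(u,C \right)} = 1 - 4 C$ ($q{\left(u,C \right)} = -3 - 4 \left(-1 + C\right) = -3 - \left(-4 + 4 C\right) = 1 - 4 C$)
$q{\left(p{\left(-21 \right)},1210 \right)} - 1513883 = \left(1 - 4840\right) - 1513883 = -4839 - 1513883 = -1518722$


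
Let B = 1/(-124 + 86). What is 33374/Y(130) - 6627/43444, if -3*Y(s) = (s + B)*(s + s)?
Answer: -3949968231/1267913140 ≈ -3.1153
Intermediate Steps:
B = -1/38 (B = 1/(-38) = -1/38 ≈ -0.026316)
Y(s) = -2*s*(-1/38 + s)/3 (Y(s) = -(s - 1/38)*(s + s)/3 = -(-1/38 + s)*2*s/3 = -2*s*(-1/38 + s)/3)
33374/Y(130) - 6627/43444 = 33374/(((1/57)*130*(1 - 38*130))) - 6627/43444 = 33374/(((1/57)*130*(1 - 4940))) - 6627*1/43444 = 33374/(((1/57)*130*(-4939))) - 6627/43444 = 33374/(-642070/57) - 6627/43444 = 33374*(-57/642070) - 6627/43444 = -86469/29185 - 6627/43444 = -3949968231/1267913140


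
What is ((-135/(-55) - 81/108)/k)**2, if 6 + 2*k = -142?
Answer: 5625/10601536 ≈ 0.00053058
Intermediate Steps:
k = -74 (k = -3 + (1/2)*(-142) = -3 - 71 = -74)
((-135/(-55) - 81/108)/k)**2 = ((-135/(-55) - 81/108)/(-74))**2 = ((-135*(-1/55) - 81*1/108)*(-1/74))**2 = ((27/11 - 3/4)*(-1/74))**2 = ((75/44)*(-1/74))**2 = (-75/3256)**2 = 5625/10601536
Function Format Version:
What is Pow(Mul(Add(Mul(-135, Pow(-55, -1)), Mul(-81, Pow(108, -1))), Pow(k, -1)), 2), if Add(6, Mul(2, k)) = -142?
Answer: Rational(5625, 10601536) ≈ 0.00053058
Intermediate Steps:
k = -74 (k = Add(-3, Mul(Rational(1, 2), -142)) = Add(-3, -71) = -74)
Pow(Mul(Add(Mul(-135, Pow(-55, -1)), Mul(-81, Pow(108, -1))), Pow(k, -1)), 2) = Pow(Mul(Add(Mul(-135, Pow(-55, -1)), Mul(-81, Pow(108, -1))), Pow(-74, -1)), 2) = Pow(Mul(Add(Mul(-135, Rational(-1, 55)), Mul(-81, Rational(1, 108))), Rational(-1, 74)), 2) = Pow(Mul(Add(Rational(27, 11), Rational(-3, 4)), Rational(-1, 74)), 2) = Pow(Mul(Rational(75, 44), Rational(-1, 74)), 2) = Pow(Rational(-75, 3256), 2) = Rational(5625, 10601536)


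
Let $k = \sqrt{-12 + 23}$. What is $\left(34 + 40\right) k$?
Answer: $74 \sqrt{11} \approx 245.43$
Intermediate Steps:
$k = \sqrt{11} \approx 3.3166$
$\left(34 + 40\right) k = \left(34 + 40\right) \sqrt{11} = 74 \sqrt{11}$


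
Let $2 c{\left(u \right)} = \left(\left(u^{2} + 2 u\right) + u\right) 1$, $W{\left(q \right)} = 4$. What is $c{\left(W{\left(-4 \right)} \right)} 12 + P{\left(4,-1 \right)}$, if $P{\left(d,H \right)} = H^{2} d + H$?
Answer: $171$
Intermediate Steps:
$P{\left(d,H \right)} = H + d H^{2}$ ($P{\left(d,H \right)} = d H^{2} + H = H + d H^{2}$)
$c{\left(u \right)} = \frac{u^{2}}{2} + \frac{3 u}{2}$ ($c{\left(u \right)} = \frac{\left(\left(u^{2} + 2 u\right) + u\right) 1}{2} = \frac{\left(u^{2} + 3 u\right) 1}{2} = \frac{u^{2} + 3 u}{2} = \frac{u^{2}}{2} + \frac{3 u}{2}$)
$c{\left(W{\left(-4 \right)} \right)} 12 + P{\left(4,-1 \right)} = \frac{1}{2} \cdot 4 \left(3 + 4\right) 12 - \left(1 - 4\right) = \frac{1}{2} \cdot 4 \cdot 7 \cdot 12 - \left(1 - 4\right) = 14 \cdot 12 - -3 = 168 + 3 = 171$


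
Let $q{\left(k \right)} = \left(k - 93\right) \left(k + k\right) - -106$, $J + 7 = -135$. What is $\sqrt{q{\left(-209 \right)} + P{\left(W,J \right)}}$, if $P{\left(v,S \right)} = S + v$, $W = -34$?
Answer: $\sqrt{126166} \approx 355.2$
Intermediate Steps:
$J = -142$ ($J = -7 - 135 = -142$)
$q{\left(k \right)} = 106 + 2 k \left(-93 + k\right)$ ($q{\left(k \right)} = \left(-93 + k\right) 2 k + 106 = 2 k \left(-93 + k\right) + 106 = 106 + 2 k \left(-93 + k\right)$)
$\sqrt{q{\left(-209 \right)} + P{\left(W,J \right)}} = \sqrt{\left(106 - -38874 + 2 \left(-209\right)^{2}\right) - 176} = \sqrt{\left(106 + 38874 + 2 \cdot 43681\right) - 176} = \sqrt{\left(106 + 38874 + 87362\right) - 176} = \sqrt{126342 - 176} = \sqrt{126166}$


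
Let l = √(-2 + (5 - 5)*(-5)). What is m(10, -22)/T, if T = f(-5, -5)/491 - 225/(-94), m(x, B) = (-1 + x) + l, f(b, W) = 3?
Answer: 138462/36919 + 46154*I*√2/110757 ≈ 3.7504 + 0.58932*I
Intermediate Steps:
l = I*√2 (l = √(-2 + 0*(-5)) = √(-2 + 0) = √(-2) = I*√2 ≈ 1.4142*I)
m(x, B) = -1 + x + I*√2 (m(x, B) = (-1 + x) + I*√2 = -1 + x + I*√2)
T = 110757/46154 (T = 3/491 - 225/(-94) = 3*(1/491) - 225*(-1/94) = 3/491 + 225/94 = 110757/46154 ≈ 2.3997)
m(10, -22)/T = (-1 + 10 + I*√2)/(110757/46154) = (9 + I*√2)*(46154/110757) = 138462/36919 + 46154*I*√2/110757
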